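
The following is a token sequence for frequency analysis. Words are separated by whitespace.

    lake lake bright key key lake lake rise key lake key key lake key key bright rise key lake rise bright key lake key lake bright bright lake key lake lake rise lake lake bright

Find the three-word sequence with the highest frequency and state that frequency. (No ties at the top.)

Trigram frequencies (highest first):
  key lake key: 3
  lake lake bright: 2
  key key lake: 2
  key lake lake: 2
  lake lake rise: 2
  rise key lake: 2
  … (18 more, each ≤ 2)

"key lake key", 3 times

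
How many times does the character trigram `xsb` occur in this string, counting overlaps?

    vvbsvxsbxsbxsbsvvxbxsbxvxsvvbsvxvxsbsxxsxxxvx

5

Sliding a length-3 window over the 45 characters (43 positions):
  position 6–8: xsb
  position 9–11: xsb
  position 12–14: xsb
  position 20–22: xsb
  position 34–36: xsb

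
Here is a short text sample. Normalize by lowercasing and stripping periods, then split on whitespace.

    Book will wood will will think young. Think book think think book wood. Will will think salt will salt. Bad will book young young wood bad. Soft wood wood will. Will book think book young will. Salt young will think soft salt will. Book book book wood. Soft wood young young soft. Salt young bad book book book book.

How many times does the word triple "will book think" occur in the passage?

1

Scanning the 57 overlapping trigram windows for "will book think":
  position 31–33: will book think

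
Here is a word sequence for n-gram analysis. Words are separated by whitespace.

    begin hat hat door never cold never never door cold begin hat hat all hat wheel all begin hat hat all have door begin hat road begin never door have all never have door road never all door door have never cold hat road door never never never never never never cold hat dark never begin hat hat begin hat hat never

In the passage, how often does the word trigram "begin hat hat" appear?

5

Scanning the 60 overlapping trigram windows for "begin hat hat":
  position 1–3: begin hat hat
  position 11–13: begin hat hat
  position 18–20: begin hat hat
  position 56–58: begin hat hat
  position 59–61: begin hat hat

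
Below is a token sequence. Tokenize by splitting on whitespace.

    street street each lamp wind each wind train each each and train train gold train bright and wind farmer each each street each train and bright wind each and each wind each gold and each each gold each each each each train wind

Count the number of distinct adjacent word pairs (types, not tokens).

43 tokens → 42 bigram windows in total.
Repeated bigrams (each contributes count−1 duplicates):
  each each: 6
  wind each: 3
  and each: 2
  each and: 2
  each gold: 2
  each train: 2
  each wind: 2
  street each: 2
13 duplicate windows → 42 − 13 = 29 distinct.

29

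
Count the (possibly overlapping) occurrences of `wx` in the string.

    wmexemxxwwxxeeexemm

1

Sliding a length-2 window over the 19 characters (18 positions):
  position 10–11: wx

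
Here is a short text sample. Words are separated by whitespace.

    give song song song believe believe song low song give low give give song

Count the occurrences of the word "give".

4

Scanning the 14 tokens for "give":
  position 1: give
  position 10: give
  position 12: give
  position 13: give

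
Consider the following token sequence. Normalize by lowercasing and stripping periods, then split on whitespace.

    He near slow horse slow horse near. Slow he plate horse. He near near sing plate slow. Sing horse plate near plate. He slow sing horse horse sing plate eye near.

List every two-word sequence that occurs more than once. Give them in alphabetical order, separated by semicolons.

Bigram counts meeting the condition (more than once):
  he near: 2
  near slow: 2
  sing horse: 2
  sing plate: 2
  slow horse: 2
  slow sing: 2

he near; near slow; sing horse; sing plate; slow horse; slow sing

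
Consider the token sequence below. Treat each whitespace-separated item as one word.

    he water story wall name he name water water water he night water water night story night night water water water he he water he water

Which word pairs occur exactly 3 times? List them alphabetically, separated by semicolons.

he water; water he

Bigram counts meeting the condition (exactly 3 times):
  he water: 3
  water he: 3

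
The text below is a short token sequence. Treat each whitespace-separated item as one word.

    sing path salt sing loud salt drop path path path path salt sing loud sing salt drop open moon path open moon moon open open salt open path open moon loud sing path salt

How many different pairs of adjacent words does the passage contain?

34 tokens → 33 bigram windows in total.
Repeated bigrams (each contributes count−1 duplicates):
  open moon: 3
  path path: 3
  path salt: 3
  loud sing: 2
  path open: 2
  salt drop: 2
  salt sing: 2
  sing loud: 2
  … (1 more repeated)
12 duplicate windows → 33 − 12 = 21 distinct.

21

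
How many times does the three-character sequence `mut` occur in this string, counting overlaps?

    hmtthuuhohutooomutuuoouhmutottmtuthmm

Sliding a length-3 window over the 37 characters (35 positions):
  position 16–18: mut
  position 25–27: mut

2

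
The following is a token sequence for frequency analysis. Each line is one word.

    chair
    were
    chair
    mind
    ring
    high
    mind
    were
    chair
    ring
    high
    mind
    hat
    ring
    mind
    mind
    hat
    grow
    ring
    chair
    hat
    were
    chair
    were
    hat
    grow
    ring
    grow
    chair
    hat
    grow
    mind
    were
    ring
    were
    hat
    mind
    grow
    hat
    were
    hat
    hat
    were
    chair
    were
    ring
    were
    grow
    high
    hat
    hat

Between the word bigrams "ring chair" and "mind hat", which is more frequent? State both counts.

"mind hat" (2 vs 1)

"ring chair": 1 occurrence
"mind hat": 2 occurrences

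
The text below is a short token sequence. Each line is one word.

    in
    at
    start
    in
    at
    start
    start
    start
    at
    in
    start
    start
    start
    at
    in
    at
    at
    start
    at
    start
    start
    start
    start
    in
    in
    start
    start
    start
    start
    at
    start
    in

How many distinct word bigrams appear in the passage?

32 tokens → 31 bigram windows in total.
Repeated bigrams (each contributes count−1 duplicates):
  start start: 10
  at start: 5
  start at: 4
  in at: 3
  start in: 3
  at in: 2
  in start: 2
22 duplicate windows → 31 − 22 = 9 distinct.

9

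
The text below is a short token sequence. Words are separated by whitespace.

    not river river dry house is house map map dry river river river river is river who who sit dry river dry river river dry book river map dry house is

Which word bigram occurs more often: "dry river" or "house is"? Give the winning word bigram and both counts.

"dry river" (3 vs 2)

"dry river": 3 occurrences
"house is": 2 occurrences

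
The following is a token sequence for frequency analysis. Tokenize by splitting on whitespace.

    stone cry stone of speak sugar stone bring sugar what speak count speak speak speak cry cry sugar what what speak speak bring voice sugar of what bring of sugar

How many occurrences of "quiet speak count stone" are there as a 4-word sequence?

0

Scanning the 27 overlapping 4-gram windows for "quiet speak count stone":
  (none found)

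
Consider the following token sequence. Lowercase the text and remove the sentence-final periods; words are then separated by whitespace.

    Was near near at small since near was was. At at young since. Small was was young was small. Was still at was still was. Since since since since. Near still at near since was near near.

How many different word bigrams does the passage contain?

27

37 tokens → 36 bigram windows in total.
Repeated bigrams (each contributes count−1 duplicates):
  since since: 3
  near near: 2
  since near: 2
  small was: 2
  still at: 2
  was near: 2
  was still: 2
  was was: 2
9 duplicate windows → 36 − 9 = 27 distinct.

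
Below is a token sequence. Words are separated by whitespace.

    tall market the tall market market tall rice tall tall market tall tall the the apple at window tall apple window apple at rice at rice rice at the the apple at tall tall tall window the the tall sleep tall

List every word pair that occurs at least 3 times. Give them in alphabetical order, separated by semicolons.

apple at; tall market; tall tall; the the

Bigram counts meeting the condition (at least 3 times):
  apple at: 3
  tall market: 3
  tall tall: 4
  the the: 3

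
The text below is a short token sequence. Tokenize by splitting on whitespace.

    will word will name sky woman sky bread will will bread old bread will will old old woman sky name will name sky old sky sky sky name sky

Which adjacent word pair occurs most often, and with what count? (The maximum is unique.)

"name sky", 3 times

Bigram frequencies (highest first):
  name sky: 3
  will name: 2
  woman sky: 2
  bread will: 2
  will will: 2
  sky name: 2
  … (14 more, each ≤ 2)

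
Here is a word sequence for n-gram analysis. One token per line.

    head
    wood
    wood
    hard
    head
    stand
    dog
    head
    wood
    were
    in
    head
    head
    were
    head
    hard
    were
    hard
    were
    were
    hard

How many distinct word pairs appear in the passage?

21 tokens → 20 bigram windows in total.
Repeated bigrams (each contributes count−1 duplicates):
  hard were: 2
  head wood: 2
  were hard: 2
3 duplicate windows → 20 − 3 = 17 distinct.

17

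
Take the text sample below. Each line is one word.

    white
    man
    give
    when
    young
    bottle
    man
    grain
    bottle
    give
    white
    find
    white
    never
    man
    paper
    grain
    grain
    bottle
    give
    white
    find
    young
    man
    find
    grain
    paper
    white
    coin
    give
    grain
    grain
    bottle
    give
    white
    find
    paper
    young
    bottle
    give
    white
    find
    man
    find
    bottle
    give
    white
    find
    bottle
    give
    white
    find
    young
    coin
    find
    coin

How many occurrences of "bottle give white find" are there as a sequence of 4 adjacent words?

6

Scanning the 53 overlapping 4-gram windows for "bottle give white find":
  position 9–12: bottle give white find
  position 19–22: bottle give white find
  position 33–36: bottle give white find
  position 39–42: bottle give white find
  position 45–48: bottle give white find
  position 49–52: bottle give white find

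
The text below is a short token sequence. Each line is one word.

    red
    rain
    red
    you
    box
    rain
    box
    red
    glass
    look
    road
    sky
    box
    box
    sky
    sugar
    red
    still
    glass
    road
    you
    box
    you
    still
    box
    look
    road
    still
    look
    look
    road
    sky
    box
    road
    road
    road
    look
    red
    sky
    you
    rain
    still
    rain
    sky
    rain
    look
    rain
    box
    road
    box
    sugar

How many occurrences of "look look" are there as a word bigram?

Scanning the 50 overlapping bigram windows for "look look":
  position 29–30: look look

1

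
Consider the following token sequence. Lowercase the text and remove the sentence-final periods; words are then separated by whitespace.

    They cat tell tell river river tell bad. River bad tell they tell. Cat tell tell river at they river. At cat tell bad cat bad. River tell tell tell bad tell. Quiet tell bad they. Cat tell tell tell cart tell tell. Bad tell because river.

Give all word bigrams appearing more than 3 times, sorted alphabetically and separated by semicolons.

cat tell; tell bad; tell tell

Bigram counts meeting the condition (more than 3 times):
  cat tell: 4
  tell bad: 5
  tell tell: 7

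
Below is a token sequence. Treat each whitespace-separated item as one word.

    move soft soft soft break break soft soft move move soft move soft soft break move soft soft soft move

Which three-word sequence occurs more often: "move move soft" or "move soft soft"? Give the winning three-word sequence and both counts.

"move move soft": 1 occurrence
"move soft soft": 3 occurrences

"move soft soft" (3 vs 1)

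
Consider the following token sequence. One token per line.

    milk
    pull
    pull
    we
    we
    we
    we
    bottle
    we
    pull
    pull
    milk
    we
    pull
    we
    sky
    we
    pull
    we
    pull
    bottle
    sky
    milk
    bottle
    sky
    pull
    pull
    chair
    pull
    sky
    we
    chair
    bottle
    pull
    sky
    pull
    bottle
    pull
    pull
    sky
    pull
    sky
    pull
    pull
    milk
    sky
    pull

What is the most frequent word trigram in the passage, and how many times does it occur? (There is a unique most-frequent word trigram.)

Trigram frequencies (highest first):
  pull sky pull: 3
  we we we: 2
  pull pull milk: 2
  we pull we: 2
  sky pull pull: 2
  milk pull pull: 1
  … (33 more, each ≤ 1)

"pull sky pull", 3 times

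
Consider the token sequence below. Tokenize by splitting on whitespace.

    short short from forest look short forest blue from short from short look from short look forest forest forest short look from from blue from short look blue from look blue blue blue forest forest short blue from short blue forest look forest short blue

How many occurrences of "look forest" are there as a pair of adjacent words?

2

Scanning the 44 overlapping bigram windows for "look forest":
  position 16–17: look forest
  position 42–43: look forest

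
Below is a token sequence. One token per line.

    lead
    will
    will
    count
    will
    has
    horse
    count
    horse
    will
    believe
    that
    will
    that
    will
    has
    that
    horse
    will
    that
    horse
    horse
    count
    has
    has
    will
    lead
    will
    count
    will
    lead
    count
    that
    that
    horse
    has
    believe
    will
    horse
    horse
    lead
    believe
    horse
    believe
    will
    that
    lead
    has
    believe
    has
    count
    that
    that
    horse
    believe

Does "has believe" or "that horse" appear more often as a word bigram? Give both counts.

"has believe": 2 occurrences
"that horse": 4 occurrences

"that horse" (4 vs 2)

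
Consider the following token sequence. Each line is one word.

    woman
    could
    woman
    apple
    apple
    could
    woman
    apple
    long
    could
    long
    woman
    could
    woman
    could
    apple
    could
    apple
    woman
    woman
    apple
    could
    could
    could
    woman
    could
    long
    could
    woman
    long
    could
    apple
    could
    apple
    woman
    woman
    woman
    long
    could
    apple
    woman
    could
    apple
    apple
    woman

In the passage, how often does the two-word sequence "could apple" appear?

6

Scanning the 44 overlapping bigram windows for "could apple":
  position 15–16: could apple
  position 17–18: could apple
  position 31–32: could apple
  position 33–34: could apple
  position 39–40: could apple
  position 42–43: could apple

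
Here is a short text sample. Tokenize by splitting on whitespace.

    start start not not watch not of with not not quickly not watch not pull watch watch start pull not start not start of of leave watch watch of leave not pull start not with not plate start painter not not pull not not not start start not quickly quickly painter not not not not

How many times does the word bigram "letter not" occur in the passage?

Scanning the 54 overlapping bigram windows for "letter not":
  (none found)

0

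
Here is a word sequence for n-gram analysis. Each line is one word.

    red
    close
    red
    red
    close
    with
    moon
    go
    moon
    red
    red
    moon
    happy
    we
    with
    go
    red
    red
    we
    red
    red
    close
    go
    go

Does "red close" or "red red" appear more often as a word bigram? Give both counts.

"red close": 3 occurrences
"red red": 4 occurrences

"red red" (4 vs 3)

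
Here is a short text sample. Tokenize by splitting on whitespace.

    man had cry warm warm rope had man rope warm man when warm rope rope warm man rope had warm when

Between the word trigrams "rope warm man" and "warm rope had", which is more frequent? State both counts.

"rope warm man" (2 vs 1)

"rope warm man": 2 occurrences
"warm rope had": 1 occurrence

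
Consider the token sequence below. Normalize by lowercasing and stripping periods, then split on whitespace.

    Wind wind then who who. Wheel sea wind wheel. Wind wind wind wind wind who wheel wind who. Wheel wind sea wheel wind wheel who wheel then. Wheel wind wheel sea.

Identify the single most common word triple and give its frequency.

Trigram frequencies (highest first):
  wind wind wind: 3
  wind who wheel: 2
  who wheel wind: 2
  wheel wind wheel: 2
  wind wind then: 1
  wind then who: 1
  … (18 more, each ≤ 1)

"wind wind wind", 3 times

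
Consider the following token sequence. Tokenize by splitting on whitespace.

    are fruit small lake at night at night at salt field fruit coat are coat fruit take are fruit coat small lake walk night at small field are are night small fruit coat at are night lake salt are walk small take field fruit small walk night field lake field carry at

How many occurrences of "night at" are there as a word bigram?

3

Scanning the 51 overlapping bigram windows for "night at":
  position 6–7: night at
  position 8–9: night at
  position 24–25: night at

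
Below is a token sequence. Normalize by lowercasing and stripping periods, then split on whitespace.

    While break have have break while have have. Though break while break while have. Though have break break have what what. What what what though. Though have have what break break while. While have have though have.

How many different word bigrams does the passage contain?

16

37 tokens → 36 bigram windows in total.
Repeated bigrams (each contributes count−1 duplicates):
  break while: 4
  have have: 4
  what what: 4
  have though: 3
  though have: 3
  while have: 3
  break break: 2
  break have: 2
  … (3 more repeated)
20 duplicate windows → 36 − 20 = 16 distinct.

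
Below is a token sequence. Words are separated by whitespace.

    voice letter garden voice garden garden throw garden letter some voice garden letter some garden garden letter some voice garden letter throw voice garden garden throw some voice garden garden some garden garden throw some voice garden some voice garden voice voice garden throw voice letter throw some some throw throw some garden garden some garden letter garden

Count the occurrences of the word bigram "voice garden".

Scanning the 57 overlapping bigram windows for "voice garden":
  position 4–5: voice garden
  position 11–12: voice garden
  position 19–20: voice garden
  position 23–24: voice garden
  position 28–29: voice garden
  position 36–37: voice garden
  position 39–40: voice garden
  position 42–43: voice garden

8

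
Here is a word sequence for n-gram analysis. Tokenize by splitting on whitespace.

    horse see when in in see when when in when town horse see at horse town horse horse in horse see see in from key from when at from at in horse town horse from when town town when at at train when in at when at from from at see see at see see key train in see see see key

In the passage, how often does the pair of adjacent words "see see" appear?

Scanning the 61 overlapping bigram windows for "see see":
  position 21–22: see see
  position 51–52: see see
  position 54–55: see see
  position 59–60: see see
  position 60–61: see see

5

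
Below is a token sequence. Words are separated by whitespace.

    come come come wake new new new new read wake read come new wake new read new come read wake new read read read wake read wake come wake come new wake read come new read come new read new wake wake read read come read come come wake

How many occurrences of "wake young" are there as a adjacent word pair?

Scanning the 48 overlapping bigram windows for "wake young":
  (none found)

0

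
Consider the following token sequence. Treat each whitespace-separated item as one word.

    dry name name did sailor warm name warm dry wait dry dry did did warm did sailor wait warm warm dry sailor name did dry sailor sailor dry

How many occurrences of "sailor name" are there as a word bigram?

Scanning the 27 overlapping bigram windows for "sailor name":
  position 22–23: sailor name

1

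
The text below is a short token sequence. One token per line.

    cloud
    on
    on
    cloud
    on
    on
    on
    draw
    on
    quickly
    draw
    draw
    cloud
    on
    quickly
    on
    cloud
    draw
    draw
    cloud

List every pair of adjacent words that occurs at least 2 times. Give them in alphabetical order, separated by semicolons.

cloud on; draw cloud; draw draw; on cloud; on on; on quickly

Bigram counts meeting the condition (at least 2 times):
  cloud on: 3
  draw cloud: 2
  draw draw: 2
  on cloud: 2
  on on: 3
  on quickly: 2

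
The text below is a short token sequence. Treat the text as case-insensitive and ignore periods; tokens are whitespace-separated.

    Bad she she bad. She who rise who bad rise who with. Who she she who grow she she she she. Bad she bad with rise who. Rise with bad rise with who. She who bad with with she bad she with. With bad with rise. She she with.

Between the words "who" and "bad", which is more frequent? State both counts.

"who": 8 occurrences
"bad": 9 occurrences

"bad" (9 vs 8)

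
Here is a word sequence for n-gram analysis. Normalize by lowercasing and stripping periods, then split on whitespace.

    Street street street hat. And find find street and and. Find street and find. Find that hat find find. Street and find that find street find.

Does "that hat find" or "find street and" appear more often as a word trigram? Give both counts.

"that hat find": 1 occurrence
"find street and": 3 occurrences

"find street and" (3 vs 1)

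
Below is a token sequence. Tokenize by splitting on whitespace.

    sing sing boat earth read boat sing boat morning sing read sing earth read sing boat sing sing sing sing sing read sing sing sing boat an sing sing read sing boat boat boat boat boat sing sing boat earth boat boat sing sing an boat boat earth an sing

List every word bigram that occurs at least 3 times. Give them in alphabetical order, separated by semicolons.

Bigram counts meeting the condition (at least 3 times):
  boat boat: 6
  boat earth: 3
  boat sing: 4
  read sing: 4
  sing boat: 6
  sing read: 3
  sing sing: 10

boat boat; boat earth; boat sing; read sing; sing boat; sing read; sing sing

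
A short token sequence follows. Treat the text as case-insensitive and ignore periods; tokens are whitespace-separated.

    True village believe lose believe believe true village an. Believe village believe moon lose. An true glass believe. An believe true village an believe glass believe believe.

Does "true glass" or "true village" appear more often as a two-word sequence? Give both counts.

"true village" (3 vs 1)

"true glass": 1 occurrence
"true village": 3 occurrences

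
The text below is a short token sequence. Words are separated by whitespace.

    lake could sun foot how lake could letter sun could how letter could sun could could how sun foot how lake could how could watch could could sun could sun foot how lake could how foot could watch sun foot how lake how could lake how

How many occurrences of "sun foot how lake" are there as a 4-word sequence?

Scanning the 43 overlapping 4-gram windows for "sun foot how lake":
  position 3–6: sun foot how lake
  position 18–21: sun foot how lake
  position 30–33: sun foot how lake
  position 39–42: sun foot how lake

4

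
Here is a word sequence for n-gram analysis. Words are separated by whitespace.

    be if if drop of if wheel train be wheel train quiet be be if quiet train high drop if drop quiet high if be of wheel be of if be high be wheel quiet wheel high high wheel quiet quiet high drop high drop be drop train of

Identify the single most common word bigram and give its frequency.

"high drop", 3 times

Bigram frequencies (highest first):
  high drop: 3
  be if: 2
  if drop: 2
  of if: 2
  wheel train: 2
  be wheel: 2
  … (31 more, each ≤ 2)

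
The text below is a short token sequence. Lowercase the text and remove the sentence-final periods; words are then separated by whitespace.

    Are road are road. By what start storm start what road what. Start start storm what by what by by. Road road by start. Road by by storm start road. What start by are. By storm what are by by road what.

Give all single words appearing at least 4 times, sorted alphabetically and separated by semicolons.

Unigram counts meeting the condition (at least 4 times):
  are: 4
  by: 11
  road: 8
  start: 7
  storm: 4
  what: 8

are; by; road; start; storm; what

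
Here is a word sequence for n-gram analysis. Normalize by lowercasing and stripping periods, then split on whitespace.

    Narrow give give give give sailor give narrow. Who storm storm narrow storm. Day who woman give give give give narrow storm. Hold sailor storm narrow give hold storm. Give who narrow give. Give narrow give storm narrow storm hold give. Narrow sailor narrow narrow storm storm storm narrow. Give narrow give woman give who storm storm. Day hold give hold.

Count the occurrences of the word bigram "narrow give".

Scanning the 60 overlapping bigram windows for "narrow give":
  position 1–2: narrow give
  position 26–27: narrow give
  position 32–33: narrow give
  position 35–36: narrow give
  position 49–50: narrow give
  position 51–52: narrow give

6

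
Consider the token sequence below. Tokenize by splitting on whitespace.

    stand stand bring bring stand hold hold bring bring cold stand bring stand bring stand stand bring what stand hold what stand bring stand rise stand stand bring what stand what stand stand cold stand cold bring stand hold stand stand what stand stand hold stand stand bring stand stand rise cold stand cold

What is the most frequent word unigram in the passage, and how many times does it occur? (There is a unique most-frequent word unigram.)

"stand", 26 times

Unigram frequencies (highest first):
  stand: 26
  bring: 11
  hold: 5
  cold: 5
  what: 5
  rise: 2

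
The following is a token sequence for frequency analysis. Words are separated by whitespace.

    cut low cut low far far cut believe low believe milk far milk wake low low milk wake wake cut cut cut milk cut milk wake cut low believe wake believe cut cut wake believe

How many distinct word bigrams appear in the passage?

24

35 tokens → 34 bigram windows in total.
Repeated bigrams (each contributes count−1 duplicates):
  cut cut: 3
  cut low: 3
  milk wake: 3
  cut milk: 2
  low believe: 2
  wake believe: 2
  wake cut: 2
10 duplicate windows → 34 − 10 = 24 distinct.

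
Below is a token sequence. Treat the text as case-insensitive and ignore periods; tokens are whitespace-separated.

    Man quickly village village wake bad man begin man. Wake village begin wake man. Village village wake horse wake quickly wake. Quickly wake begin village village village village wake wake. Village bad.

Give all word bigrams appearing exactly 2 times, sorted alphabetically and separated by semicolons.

Bigram counts meeting the condition (exactly 2 times):
  quickly wake: 2
  wake quickly: 2
  wake village: 2

quickly wake; wake quickly; wake village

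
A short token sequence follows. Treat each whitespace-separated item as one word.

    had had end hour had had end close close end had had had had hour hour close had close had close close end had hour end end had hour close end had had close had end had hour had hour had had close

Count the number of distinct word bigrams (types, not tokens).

43 tokens → 42 bigram windows in total.
Repeated bigrams (each contributes count−1 duplicates):
  had had: 7
  end had: 5
  had hour: 5
  had close: 4
  close end: 3
  close had: 3
  had end: 3
  hour had: 3
  … (2 more repeated)
27 duplicate windows → 42 − 27 = 15 distinct.

15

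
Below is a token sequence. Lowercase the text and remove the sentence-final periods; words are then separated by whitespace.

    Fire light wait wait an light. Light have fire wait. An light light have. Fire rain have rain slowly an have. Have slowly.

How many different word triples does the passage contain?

17

23 tokens → 21 trigram windows in total.
Repeated trigrams (each contributes count−1 duplicates):
  an light light: 2
  light have fire: 2
  light light have: 2
  wait an light: 2
4 duplicate windows → 21 − 4 = 17 distinct.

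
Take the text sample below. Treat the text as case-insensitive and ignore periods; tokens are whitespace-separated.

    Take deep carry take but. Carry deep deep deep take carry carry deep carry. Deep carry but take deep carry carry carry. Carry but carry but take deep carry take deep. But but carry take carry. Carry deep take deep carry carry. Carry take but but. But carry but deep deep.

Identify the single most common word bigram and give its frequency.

Bigram frequencies (highest first):
  carry carry: 7
  deep carry: 6
  take deep: 5
  carry take: 4
  but carry: 4
  carry deep: 4
  … (9 more, each ≤ 4)

"carry carry", 7 times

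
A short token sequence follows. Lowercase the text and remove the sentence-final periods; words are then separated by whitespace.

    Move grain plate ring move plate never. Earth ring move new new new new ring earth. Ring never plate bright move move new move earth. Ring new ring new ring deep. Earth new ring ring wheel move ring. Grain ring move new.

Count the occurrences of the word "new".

9

Scanning the 42 tokens for "new":
  position 11: new
  position 12: new
  position 13: new
  position 14: new
  position 23: new
  position 27: new
  position 29: new
  position 33: new
  position 42: new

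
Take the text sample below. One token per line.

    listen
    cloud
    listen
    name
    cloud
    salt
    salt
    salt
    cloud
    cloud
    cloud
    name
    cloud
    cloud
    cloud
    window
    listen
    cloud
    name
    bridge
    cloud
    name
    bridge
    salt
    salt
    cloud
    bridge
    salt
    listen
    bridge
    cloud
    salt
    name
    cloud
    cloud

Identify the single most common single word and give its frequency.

"cloud", 14 times

Unigram frequencies (highest first):
  cloud: 14
  salt: 7
  name: 5
  listen: 4
  bridge: 4
  window: 1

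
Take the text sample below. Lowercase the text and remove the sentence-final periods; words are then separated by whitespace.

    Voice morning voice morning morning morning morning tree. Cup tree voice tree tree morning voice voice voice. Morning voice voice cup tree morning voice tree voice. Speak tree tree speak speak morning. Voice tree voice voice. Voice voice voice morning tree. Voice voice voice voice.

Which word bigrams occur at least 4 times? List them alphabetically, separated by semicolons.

morning voice; tree voice; voice morning; voice voice

Bigram counts meeting the condition (at least 4 times):
  morning voice: 5
  tree voice: 4
  voice morning: 4
  voice voice: 10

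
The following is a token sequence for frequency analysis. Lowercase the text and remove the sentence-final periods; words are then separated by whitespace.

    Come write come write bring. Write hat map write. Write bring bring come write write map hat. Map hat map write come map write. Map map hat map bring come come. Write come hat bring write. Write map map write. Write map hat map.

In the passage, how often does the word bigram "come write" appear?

4

Scanning the 43 overlapping bigram windows for "come write":
  position 1–2: come write
  position 3–4: come write
  position 13–14: come write
  position 31–32: come write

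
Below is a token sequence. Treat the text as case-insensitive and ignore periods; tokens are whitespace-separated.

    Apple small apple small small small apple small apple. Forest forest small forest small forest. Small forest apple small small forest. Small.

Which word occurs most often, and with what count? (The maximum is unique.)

"small", 11 times

Unigram frequencies (highest first):
  small: 11
  forest: 6
  apple: 5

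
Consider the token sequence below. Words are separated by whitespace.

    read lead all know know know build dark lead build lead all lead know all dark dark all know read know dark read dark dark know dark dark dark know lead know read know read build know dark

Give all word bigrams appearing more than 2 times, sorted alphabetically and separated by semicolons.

Bigram counts meeting the condition (more than 2 times):
  dark dark: 4
  know dark: 3
  know read: 3

dark dark; know dark; know read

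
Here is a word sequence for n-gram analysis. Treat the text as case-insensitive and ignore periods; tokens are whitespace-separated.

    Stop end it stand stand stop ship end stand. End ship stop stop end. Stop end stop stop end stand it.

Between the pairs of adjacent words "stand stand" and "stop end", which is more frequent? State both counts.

"stop end" (4 vs 1)

"stand stand": 1 occurrence
"stop end": 4 occurrences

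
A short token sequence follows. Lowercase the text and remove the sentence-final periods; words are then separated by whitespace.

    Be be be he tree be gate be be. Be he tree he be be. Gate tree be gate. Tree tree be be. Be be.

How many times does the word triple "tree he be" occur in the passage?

Scanning the 23 overlapping trigram windows for "tree he be":
  position 12–14: tree he be

1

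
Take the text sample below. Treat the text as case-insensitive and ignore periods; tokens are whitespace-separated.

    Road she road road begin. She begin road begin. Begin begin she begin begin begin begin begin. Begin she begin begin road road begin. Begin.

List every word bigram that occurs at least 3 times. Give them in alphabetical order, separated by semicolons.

Bigram counts meeting the condition (at least 3 times):
  begin begin: 9
  begin she: 3
  road begin: 3
  she begin: 3

begin begin; begin she; road begin; she begin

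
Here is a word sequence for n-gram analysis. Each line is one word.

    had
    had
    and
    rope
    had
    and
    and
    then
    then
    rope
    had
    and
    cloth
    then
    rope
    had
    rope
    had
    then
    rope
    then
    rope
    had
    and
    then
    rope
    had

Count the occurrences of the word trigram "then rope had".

4

Scanning the 25 overlapping trigram windows for "then rope had":
  position 9–11: then rope had
  position 14–16: then rope had
  position 21–23: then rope had
  position 25–27: then rope had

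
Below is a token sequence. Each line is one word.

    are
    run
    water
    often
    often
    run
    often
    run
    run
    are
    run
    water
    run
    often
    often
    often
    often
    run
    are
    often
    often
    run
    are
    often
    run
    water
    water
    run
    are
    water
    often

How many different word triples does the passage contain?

31 tokens → 29 trigram windows in total.
Repeated trigrams (each contributes count−1 duplicates):
  often often run: 3
  are run water: 2
  often often often: 2
  often run are: 2
  run are often: 2
6 duplicate windows → 29 − 6 = 23 distinct.

23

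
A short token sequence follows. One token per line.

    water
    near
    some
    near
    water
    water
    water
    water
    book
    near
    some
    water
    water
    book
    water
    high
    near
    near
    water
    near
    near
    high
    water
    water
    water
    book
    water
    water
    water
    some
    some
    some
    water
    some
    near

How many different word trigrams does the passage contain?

27

35 tokens → 33 trigram windows in total.
Repeated trigrams (each contributes count−1 duplicates):
  water water water: 4
  water water book: 3
  water book water: 2
6 duplicate windows → 33 − 6 = 27 distinct.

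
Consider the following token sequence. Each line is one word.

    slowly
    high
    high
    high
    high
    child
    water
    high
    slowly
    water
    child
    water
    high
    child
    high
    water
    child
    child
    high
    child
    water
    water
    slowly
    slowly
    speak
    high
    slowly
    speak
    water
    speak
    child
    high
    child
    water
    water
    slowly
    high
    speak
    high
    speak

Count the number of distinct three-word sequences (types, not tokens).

40 tokens → 38 trigram windows in total.
Repeated trigrams (each contributes count−1 duplicates):
  high child water: 3
  child high child: 2
  child water high: 2
  child water water: 2
  high high high: 2
  water water slowly: 2
7 duplicate windows → 38 − 7 = 31 distinct.

31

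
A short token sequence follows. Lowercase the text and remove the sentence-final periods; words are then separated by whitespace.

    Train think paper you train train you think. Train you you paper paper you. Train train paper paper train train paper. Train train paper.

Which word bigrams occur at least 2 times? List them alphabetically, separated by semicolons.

paper paper; paper train; paper you; train paper; train train; train you; you train

Bigram counts meeting the condition (at least 2 times):
  paper paper: 2
  paper train: 2
  paper you: 2
  train paper: 3
  train train: 4
  train you: 2
  you train: 2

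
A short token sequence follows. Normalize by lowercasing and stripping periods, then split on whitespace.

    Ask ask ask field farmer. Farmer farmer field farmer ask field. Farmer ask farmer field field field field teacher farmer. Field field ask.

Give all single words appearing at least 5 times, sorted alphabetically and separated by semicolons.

ask; farmer; field

Unigram counts meeting the condition (at least 5 times):
  ask: 6
  farmer: 7
  field: 9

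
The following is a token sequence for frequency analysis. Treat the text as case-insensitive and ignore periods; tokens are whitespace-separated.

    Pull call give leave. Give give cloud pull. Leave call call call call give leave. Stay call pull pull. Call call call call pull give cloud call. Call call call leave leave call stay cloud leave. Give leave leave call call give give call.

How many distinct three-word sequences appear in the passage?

44 tokens → 42 trigram windows in total.
Repeated trigrams (each contributes count−1 duplicates):
  call call call: 6
  call call give: 2
  call give leave: 2
  leave call call: 2
  leave leave call: 2
9 duplicate windows → 42 − 9 = 33 distinct.

33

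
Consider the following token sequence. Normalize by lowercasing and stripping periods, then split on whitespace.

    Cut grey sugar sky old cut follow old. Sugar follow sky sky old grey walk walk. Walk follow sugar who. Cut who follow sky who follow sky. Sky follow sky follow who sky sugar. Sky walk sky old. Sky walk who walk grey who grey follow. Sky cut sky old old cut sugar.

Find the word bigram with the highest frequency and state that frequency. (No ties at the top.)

"follow sky", 5 times

Bigram frequencies (highest first):
  follow sky: 5
  sky old: 4
  sugar sky: 2
  old cut: 2
  sky sky: 2
  walk walk: 2
  … (32 more, each ≤ 2)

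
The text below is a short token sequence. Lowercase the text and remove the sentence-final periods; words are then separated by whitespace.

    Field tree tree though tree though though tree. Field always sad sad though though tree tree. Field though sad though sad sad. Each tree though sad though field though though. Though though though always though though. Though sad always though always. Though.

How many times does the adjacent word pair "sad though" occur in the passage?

3

Scanning the 41 overlapping bigram windows for "sad though":
  position 12–13: sad though
  position 19–20: sad though
  position 26–27: sad though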